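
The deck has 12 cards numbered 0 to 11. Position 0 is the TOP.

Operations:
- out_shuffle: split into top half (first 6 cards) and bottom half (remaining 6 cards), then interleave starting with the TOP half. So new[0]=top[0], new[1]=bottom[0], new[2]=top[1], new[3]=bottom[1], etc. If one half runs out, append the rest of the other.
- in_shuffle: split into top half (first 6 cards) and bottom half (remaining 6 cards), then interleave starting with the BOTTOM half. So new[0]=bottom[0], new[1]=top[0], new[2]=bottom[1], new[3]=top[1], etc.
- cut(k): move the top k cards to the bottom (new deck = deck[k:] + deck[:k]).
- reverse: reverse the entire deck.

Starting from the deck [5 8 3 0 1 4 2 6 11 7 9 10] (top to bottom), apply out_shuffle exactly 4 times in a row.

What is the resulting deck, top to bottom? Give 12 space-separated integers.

After op 1 (out_shuffle): [5 2 8 6 3 11 0 7 1 9 4 10]
After op 2 (out_shuffle): [5 0 2 7 8 1 6 9 3 4 11 10]
After op 3 (out_shuffle): [5 6 0 9 2 3 7 4 8 11 1 10]
After op 4 (out_shuffle): [5 7 6 4 0 8 9 11 2 1 3 10]

Answer: 5 7 6 4 0 8 9 11 2 1 3 10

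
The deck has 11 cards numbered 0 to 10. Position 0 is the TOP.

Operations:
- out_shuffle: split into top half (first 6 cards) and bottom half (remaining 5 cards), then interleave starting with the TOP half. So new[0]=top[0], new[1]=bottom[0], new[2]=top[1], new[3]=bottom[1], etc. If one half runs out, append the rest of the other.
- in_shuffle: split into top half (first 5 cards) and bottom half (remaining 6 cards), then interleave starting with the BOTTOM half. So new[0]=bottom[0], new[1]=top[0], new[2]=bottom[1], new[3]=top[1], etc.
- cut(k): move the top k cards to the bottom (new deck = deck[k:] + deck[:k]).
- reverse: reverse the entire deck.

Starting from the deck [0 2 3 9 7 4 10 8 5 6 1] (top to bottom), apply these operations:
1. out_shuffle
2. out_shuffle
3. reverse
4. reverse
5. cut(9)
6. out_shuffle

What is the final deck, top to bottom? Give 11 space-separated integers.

After op 1 (out_shuffle): [0 10 2 8 3 5 9 6 7 1 4]
After op 2 (out_shuffle): [0 9 10 6 2 7 8 1 3 4 5]
After op 3 (reverse): [5 4 3 1 8 7 2 6 10 9 0]
After op 4 (reverse): [0 9 10 6 2 7 8 1 3 4 5]
After op 5 (cut(9)): [4 5 0 9 10 6 2 7 8 1 3]
After op 6 (out_shuffle): [4 2 5 7 0 8 9 1 10 3 6]

Answer: 4 2 5 7 0 8 9 1 10 3 6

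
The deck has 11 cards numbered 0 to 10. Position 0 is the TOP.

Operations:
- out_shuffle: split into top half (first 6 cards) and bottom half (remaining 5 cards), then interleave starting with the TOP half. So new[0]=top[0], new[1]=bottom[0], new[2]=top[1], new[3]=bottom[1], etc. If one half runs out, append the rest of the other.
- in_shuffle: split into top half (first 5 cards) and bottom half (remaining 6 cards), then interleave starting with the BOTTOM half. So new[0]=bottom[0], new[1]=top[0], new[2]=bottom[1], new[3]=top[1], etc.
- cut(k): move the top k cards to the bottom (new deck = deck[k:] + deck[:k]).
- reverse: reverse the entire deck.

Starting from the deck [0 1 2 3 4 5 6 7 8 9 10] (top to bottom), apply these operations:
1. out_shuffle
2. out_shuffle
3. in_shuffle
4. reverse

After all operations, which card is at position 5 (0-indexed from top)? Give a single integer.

Answer: 6

Derivation:
After op 1 (out_shuffle): [0 6 1 7 2 8 3 9 4 10 5]
After op 2 (out_shuffle): [0 3 6 9 1 4 7 10 2 5 8]
After op 3 (in_shuffle): [4 0 7 3 10 6 2 9 5 1 8]
After op 4 (reverse): [8 1 5 9 2 6 10 3 7 0 4]
Position 5: card 6.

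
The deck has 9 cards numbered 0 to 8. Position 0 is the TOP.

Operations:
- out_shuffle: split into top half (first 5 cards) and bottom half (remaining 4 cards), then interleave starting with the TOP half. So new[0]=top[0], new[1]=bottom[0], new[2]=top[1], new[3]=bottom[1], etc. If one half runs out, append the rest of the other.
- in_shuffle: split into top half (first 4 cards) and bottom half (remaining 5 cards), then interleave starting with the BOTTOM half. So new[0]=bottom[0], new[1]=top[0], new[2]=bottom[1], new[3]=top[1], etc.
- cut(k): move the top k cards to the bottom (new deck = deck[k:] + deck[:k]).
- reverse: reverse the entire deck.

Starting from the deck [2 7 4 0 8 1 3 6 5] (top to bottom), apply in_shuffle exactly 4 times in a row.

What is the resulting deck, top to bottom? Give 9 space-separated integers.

Answer: 0 6 4 3 7 1 2 8 5

Derivation:
After op 1 (in_shuffle): [8 2 1 7 3 4 6 0 5]
After op 2 (in_shuffle): [3 8 4 2 6 1 0 7 5]
After op 3 (in_shuffle): [6 3 1 8 0 4 7 2 5]
After op 4 (in_shuffle): [0 6 4 3 7 1 2 8 5]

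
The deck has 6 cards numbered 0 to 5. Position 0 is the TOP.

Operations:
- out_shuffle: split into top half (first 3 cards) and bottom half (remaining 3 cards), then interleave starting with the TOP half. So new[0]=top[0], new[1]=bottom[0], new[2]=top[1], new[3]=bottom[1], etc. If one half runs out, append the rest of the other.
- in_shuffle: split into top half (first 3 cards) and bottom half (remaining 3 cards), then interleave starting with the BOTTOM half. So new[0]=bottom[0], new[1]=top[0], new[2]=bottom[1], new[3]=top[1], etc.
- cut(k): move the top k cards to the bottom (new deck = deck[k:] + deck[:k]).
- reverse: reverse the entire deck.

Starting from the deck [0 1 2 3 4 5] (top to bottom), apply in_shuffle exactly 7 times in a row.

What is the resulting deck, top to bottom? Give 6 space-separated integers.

Answer: 3 0 4 1 5 2

Derivation:
After op 1 (in_shuffle): [3 0 4 1 5 2]
After op 2 (in_shuffle): [1 3 5 0 2 4]
After op 3 (in_shuffle): [0 1 2 3 4 5]
After op 4 (in_shuffle): [3 0 4 1 5 2]
After op 5 (in_shuffle): [1 3 5 0 2 4]
After op 6 (in_shuffle): [0 1 2 3 4 5]
After op 7 (in_shuffle): [3 0 4 1 5 2]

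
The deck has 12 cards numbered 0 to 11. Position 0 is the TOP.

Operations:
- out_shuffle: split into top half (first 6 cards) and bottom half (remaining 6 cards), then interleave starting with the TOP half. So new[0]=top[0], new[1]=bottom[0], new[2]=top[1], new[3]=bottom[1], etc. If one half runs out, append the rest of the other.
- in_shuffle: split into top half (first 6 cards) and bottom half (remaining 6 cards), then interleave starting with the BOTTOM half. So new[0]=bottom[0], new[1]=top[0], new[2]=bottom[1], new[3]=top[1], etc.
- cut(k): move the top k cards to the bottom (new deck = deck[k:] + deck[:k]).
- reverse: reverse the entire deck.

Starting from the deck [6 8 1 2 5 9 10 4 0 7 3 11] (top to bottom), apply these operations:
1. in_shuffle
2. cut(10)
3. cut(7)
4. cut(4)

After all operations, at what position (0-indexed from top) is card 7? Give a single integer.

After op 1 (in_shuffle): [10 6 4 8 0 1 7 2 3 5 11 9]
After op 2 (cut(10)): [11 9 10 6 4 8 0 1 7 2 3 5]
After op 3 (cut(7)): [1 7 2 3 5 11 9 10 6 4 8 0]
After op 4 (cut(4)): [5 11 9 10 6 4 8 0 1 7 2 3]
Card 7 is at position 9.

Answer: 9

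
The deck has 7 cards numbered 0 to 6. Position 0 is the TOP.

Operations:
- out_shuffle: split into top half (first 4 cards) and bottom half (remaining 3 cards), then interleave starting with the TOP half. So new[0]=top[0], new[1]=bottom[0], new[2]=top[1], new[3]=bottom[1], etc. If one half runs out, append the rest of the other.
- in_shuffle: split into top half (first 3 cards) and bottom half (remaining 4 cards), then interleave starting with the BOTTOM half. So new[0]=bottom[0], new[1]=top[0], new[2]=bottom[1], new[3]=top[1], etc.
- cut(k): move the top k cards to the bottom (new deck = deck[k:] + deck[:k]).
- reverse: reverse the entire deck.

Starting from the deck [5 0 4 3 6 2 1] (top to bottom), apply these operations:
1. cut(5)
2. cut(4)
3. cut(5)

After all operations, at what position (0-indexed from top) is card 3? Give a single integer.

Answer: 3

Derivation:
After op 1 (cut(5)): [2 1 5 0 4 3 6]
After op 2 (cut(4)): [4 3 6 2 1 5 0]
After op 3 (cut(5)): [5 0 4 3 6 2 1]
Card 3 is at position 3.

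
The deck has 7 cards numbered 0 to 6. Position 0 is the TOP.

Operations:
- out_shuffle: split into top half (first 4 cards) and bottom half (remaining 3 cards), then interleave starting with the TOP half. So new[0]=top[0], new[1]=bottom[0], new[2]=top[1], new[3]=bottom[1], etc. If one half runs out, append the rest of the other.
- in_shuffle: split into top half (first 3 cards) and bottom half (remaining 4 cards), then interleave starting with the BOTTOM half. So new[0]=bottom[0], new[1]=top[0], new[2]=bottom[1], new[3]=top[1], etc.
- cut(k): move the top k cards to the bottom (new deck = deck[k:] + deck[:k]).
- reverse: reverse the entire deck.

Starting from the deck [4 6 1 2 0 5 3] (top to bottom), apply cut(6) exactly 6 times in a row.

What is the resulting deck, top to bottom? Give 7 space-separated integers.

Answer: 6 1 2 0 5 3 4

Derivation:
After op 1 (cut(6)): [3 4 6 1 2 0 5]
After op 2 (cut(6)): [5 3 4 6 1 2 0]
After op 3 (cut(6)): [0 5 3 4 6 1 2]
After op 4 (cut(6)): [2 0 5 3 4 6 1]
After op 5 (cut(6)): [1 2 0 5 3 4 6]
After op 6 (cut(6)): [6 1 2 0 5 3 4]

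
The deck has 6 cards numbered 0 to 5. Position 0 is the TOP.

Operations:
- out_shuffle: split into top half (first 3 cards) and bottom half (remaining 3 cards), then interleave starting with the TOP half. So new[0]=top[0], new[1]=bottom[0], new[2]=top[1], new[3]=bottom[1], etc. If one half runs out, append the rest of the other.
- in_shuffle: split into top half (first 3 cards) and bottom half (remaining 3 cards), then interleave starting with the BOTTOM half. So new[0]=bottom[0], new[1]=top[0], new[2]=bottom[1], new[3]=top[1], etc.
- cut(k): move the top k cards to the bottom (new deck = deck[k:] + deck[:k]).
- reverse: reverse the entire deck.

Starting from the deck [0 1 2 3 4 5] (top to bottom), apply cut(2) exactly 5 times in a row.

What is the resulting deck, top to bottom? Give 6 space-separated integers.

Answer: 4 5 0 1 2 3

Derivation:
After op 1 (cut(2)): [2 3 4 5 0 1]
After op 2 (cut(2)): [4 5 0 1 2 3]
After op 3 (cut(2)): [0 1 2 3 4 5]
After op 4 (cut(2)): [2 3 4 5 0 1]
After op 5 (cut(2)): [4 5 0 1 2 3]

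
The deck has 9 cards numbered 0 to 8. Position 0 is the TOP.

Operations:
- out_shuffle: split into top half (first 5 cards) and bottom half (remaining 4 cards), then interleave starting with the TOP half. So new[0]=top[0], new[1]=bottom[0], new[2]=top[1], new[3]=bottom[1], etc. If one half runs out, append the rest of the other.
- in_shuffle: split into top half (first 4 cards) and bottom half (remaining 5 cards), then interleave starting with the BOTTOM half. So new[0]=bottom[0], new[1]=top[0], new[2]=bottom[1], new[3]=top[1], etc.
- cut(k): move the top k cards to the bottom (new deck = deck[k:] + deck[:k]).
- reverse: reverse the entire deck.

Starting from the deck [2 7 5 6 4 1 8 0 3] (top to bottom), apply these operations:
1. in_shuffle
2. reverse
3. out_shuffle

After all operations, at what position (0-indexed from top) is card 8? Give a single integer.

After op 1 (in_shuffle): [4 2 1 7 8 5 0 6 3]
After op 2 (reverse): [3 6 0 5 8 7 1 2 4]
After op 3 (out_shuffle): [3 7 6 1 0 2 5 4 8]
Card 8 is at position 8.

Answer: 8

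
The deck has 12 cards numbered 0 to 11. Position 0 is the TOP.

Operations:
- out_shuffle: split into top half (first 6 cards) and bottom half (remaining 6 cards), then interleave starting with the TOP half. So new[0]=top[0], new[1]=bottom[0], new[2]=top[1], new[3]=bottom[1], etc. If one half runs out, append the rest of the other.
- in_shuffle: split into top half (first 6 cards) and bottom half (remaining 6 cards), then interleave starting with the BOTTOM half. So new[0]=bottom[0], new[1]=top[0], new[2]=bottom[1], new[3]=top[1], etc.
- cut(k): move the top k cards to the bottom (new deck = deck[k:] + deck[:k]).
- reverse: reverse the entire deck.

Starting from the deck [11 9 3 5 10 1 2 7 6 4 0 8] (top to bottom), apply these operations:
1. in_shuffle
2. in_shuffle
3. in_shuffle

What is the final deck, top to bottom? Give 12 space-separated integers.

Answer: 10 4 9 2 8 5 6 11 1 0 3 7

Derivation:
After op 1 (in_shuffle): [2 11 7 9 6 3 4 5 0 10 8 1]
After op 2 (in_shuffle): [4 2 5 11 0 7 10 9 8 6 1 3]
After op 3 (in_shuffle): [10 4 9 2 8 5 6 11 1 0 3 7]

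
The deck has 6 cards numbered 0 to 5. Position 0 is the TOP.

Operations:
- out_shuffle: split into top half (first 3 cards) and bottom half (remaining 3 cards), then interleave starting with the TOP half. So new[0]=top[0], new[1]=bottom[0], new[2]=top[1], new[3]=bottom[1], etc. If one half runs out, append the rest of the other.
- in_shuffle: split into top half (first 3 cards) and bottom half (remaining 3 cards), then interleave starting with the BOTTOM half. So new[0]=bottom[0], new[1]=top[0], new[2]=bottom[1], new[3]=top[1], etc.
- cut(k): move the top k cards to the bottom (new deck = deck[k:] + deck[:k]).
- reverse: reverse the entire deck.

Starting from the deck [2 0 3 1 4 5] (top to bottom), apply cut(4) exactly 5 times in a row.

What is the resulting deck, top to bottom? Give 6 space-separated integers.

After op 1 (cut(4)): [4 5 2 0 3 1]
After op 2 (cut(4)): [3 1 4 5 2 0]
After op 3 (cut(4)): [2 0 3 1 4 5]
After op 4 (cut(4)): [4 5 2 0 3 1]
After op 5 (cut(4)): [3 1 4 5 2 0]

Answer: 3 1 4 5 2 0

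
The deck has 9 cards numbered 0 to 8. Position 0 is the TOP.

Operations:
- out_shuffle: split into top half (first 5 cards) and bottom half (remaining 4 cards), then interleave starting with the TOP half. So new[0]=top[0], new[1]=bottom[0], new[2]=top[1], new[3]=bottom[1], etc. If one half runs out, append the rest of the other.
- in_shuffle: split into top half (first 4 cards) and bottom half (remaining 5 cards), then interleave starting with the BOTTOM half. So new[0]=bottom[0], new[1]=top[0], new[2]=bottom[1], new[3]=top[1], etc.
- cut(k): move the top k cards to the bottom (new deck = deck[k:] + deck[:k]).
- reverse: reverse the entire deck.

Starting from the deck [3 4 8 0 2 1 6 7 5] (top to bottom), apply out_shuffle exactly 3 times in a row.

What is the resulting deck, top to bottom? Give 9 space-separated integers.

After op 1 (out_shuffle): [3 1 4 6 8 7 0 5 2]
After op 2 (out_shuffle): [3 7 1 0 4 5 6 2 8]
After op 3 (out_shuffle): [3 5 7 6 1 2 0 8 4]

Answer: 3 5 7 6 1 2 0 8 4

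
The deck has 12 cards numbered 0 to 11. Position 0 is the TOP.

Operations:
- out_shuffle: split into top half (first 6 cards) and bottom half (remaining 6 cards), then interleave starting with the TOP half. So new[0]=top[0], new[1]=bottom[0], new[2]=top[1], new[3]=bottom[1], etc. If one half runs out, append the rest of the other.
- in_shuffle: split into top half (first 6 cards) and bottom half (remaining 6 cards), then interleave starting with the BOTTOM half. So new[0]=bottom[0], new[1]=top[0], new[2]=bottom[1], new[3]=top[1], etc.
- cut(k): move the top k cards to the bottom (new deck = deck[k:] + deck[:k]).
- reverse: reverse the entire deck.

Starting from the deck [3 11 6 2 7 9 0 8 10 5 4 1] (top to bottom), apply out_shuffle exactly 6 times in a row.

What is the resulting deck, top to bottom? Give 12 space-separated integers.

After op 1 (out_shuffle): [3 0 11 8 6 10 2 5 7 4 9 1]
After op 2 (out_shuffle): [3 2 0 5 11 7 8 4 6 9 10 1]
After op 3 (out_shuffle): [3 8 2 4 0 6 5 9 11 10 7 1]
After op 4 (out_shuffle): [3 5 8 9 2 11 4 10 0 7 6 1]
After op 5 (out_shuffle): [3 4 5 10 8 0 9 7 2 6 11 1]
After op 6 (out_shuffle): [3 9 4 7 5 2 10 6 8 11 0 1]

Answer: 3 9 4 7 5 2 10 6 8 11 0 1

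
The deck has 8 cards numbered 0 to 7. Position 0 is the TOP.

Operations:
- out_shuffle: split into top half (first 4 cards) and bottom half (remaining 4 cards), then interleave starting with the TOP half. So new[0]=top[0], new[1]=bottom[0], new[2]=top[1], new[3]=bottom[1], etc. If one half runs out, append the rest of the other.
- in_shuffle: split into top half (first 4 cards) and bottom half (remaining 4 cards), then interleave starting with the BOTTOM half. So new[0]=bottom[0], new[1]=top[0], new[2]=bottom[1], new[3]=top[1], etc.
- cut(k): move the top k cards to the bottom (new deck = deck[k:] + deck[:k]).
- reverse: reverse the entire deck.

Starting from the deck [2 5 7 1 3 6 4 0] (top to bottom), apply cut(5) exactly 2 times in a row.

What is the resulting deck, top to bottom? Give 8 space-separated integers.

Answer: 7 1 3 6 4 0 2 5

Derivation:
After op 1 (cut(5)): [6 4 0 2 5 7 1 3]
After op 2 (cut(5)): [7 1 3 6 4 0 2 5]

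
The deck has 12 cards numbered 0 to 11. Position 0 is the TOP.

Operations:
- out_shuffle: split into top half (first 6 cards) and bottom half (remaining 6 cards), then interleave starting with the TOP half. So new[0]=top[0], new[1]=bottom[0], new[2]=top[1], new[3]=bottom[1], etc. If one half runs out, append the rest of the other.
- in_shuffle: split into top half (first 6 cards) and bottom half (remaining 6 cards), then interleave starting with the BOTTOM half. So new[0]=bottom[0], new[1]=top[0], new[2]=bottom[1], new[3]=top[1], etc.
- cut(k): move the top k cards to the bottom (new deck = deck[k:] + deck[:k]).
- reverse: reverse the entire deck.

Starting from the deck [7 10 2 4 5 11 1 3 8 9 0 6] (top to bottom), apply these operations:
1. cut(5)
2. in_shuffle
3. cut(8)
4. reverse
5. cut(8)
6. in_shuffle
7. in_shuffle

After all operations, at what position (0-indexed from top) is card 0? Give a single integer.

After op 1 (cut(5)): [11 1 3 8 9 0 6 7 10 2 4 5]
After op 2 (in_shuffle): [6 11 7 1 10 3 2 8 4 9 5 0]
After op 3 (cut(8)): [4 9 5 0 6 11 7 1 10 3 2 8]
After op 4 (reverse): [8 2 3 10 1 7 11 6 0 5 9 4]
After op 5 (cut(8)): [0 5 9 4 8 2 3 10 1 7 11 6]
After op 6 (in_shuffle): [3 0 10 5 1 9 7 4 11 8 6 2]
After op 7 (in_shuffle): [7 3 4 0 11 10 8 5 6 1 2 9]
Card 0 is at position 3.

Answer: 3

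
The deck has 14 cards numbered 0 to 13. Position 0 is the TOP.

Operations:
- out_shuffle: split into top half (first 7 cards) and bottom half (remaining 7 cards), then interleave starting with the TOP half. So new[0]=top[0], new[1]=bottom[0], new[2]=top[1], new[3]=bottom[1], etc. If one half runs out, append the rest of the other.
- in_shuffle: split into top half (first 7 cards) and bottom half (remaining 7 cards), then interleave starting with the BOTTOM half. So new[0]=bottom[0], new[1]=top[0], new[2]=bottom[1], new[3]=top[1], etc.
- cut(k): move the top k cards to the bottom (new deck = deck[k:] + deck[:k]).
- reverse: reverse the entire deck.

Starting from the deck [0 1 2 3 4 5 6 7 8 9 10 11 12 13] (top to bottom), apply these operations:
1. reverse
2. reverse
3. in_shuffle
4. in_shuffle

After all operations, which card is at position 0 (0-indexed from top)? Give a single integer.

Answer: 3

Derivation:
After op 1 (reverse): [13 12 11 10 9 8 7 6 5 4 3 2 1 0]
After op 2 (reverse): [0 1 2 3 4 5 6 7 8 9 10 11 12 13]
After op 3 (in_shuffle): [7 0 8 1 9 2 10 3 11 4 12 5 13 6]
After op 4 (in_shuffle): [3 7 11 0 4 8 12 1 5 9 13 2 6 10]
Position 0: card 3.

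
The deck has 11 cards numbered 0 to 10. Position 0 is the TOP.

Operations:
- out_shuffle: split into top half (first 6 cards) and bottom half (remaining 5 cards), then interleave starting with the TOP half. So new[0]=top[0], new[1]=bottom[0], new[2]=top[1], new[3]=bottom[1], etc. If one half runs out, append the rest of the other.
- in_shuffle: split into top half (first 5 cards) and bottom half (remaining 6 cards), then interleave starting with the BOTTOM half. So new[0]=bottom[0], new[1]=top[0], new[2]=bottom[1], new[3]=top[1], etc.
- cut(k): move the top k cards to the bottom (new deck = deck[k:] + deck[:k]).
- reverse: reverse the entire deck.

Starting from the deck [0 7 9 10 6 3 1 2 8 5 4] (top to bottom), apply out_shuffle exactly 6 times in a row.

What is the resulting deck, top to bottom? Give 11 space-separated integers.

Answer: 0 3 4 6 5 10 8 9 2 7 1

Derivation:
After op 1 (out_shuffle): [0 1 7 2 9 8 10 5 6 4 3]
After op 2 (out_shuffle): [0 10 1 5 7 6 2 4 9 3 8]
After op 3 (out_shuffle): [0 2 10 4 1 9 5 3 7 8 6]
After op 4 (out_shuffle): [0 5 2 3 10 7 4 8 1 6 9]
After op 5 (out_shuffle): [0 4 5 8 2 1 3 6 10 9 7]
After op 6 (out_shuffle): [0 3 4 6 5 10 8 9 2 7 1]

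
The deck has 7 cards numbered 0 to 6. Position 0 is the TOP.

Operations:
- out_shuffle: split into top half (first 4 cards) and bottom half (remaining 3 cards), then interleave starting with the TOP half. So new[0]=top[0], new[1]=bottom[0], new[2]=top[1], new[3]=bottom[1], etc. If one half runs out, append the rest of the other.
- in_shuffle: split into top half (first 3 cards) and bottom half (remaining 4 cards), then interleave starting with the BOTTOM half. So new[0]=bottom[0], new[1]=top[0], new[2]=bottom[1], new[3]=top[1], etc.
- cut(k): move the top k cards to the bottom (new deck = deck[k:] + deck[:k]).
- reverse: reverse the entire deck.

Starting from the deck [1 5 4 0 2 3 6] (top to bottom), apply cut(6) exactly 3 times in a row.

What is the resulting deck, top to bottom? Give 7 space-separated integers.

Answer: 2 3 6 1 5 4 0

Derivation:
After op 1 (cut(6)): [6 1 5 4 0 2 3]
After op 2 (cut(6)): [3 6 1 5 4 0 2]
After op 3 (cut(6)): [2 3 6 1 5 4 0]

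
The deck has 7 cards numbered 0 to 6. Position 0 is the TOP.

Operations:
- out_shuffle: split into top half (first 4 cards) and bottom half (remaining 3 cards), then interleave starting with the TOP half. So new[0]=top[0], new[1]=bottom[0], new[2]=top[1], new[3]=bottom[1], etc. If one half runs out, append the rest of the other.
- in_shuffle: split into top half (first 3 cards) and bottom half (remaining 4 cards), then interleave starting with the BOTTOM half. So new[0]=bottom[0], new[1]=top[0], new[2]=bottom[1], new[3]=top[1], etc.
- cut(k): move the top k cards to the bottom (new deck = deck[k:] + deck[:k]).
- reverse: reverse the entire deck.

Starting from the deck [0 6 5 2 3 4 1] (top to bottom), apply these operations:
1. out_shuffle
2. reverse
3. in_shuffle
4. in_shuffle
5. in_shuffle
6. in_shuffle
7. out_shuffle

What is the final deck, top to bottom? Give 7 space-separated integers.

After op 1 (out_shuffle): [0 3 6 4 5 1 2]
After op 2 (reverse): [2 1 5 4 6 3 0]
After op 3 (in_shuffle): [4 2 6 1 3 5 0]
After op 4 (in_shuffle): [1 4 3 2 5 6 0]
After op 5 (in_shuffle): [2 1 5 4 6 3 0]
After op 6 (in_shuffle): [4 2 6 1 3 5 0]
After op 7 (out_shuffle): [4 3 2 5 6 0 1]

Answer: 4 3 2 5 6 0 1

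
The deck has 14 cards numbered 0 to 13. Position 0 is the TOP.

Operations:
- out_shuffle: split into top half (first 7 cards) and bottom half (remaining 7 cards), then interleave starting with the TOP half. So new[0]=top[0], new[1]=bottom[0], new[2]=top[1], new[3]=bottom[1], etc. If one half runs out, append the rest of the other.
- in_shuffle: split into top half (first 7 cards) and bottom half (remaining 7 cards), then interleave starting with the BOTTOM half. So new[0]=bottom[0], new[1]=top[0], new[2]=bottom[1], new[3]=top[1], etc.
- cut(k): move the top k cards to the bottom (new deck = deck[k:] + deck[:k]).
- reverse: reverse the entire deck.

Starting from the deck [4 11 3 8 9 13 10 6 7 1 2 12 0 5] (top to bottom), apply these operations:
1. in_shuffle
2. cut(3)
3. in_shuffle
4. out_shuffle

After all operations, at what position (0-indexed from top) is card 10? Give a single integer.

Answer: 12

Derivation:
After op 1 (in_shuffle): [6 4 7 11 1 3 2 8 12 9 0 13 5 10]
After op 2 (cut(3)): [11 1 3 2 8 12 9 0 13 5 10 6 4 7]
After op 3 (in_shuffle): [0 11 13 1 5 3 10 2 6 8 4 12 7 9]
After op 4 (out_shuffle): [0 2 11 6 13 8 1 4 5 12 3 7 10 9]
Card 10 is at position 12.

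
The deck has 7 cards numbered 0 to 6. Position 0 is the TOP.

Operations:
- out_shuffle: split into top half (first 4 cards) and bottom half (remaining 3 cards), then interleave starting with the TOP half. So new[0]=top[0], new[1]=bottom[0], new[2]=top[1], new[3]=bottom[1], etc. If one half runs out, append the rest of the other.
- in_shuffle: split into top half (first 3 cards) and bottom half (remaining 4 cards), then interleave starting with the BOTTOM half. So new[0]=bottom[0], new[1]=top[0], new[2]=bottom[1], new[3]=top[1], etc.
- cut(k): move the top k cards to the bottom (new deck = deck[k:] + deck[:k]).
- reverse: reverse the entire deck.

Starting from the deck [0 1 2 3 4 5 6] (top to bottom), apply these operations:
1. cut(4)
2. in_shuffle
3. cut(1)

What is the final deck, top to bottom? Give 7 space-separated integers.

Answer: 4 1 5 2 6 3 0

Derivation:
After op 1 (cut(4)): [4 5 6 0 1 2 3]
After op 2 (in_shuffle): [0 4 1 5 2 6 3]
After op 3 (cut(1)): [4 1 5 2 6 3 0]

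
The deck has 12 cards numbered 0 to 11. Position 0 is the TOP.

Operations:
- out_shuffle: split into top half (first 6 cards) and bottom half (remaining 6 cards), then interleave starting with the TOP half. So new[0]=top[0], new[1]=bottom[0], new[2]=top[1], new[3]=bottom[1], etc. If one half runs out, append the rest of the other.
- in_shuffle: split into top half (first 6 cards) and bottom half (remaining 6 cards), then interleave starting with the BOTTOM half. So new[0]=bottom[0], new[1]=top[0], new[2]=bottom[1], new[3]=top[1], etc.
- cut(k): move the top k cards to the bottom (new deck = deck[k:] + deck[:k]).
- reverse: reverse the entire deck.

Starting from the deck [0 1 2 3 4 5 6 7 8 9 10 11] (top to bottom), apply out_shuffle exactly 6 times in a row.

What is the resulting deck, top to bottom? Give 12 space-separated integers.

Answer: 0 5 10 4 9 3 8 2 7 1 6 11

Derivation:
After op 1 (out_shuffle): [0 6 1 7 2 8 3 9 4 10 5 11]
After op 2 (out_shuffle): [0 3 6 9 1 4 7 10 2 5 8 11]
After op 3 (out_shuffle): [0 7 3 10 6 2 9 5 1 8 4 11]
After op 4 (out_shuffle): [0 9 7 5 3 1 10 8 6 4 2 11]
After op 5 (out_shuffle): [0 10 9 8 7 6 5 4 3 2 1 11]
After op 6 (out_shuffle): [0 5 10 4 9 3 8 2 7 1 6 11]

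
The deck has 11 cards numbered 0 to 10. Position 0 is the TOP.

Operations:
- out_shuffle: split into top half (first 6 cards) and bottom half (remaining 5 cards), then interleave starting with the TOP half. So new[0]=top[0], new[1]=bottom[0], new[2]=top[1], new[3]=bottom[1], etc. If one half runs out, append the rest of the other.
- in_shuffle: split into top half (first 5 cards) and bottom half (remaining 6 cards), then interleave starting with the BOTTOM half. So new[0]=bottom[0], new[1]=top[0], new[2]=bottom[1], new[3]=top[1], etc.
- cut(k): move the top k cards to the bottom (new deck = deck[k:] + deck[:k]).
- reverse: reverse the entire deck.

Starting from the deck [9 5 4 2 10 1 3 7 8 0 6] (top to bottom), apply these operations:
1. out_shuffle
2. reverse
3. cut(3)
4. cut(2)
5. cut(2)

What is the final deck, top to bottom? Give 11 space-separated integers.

After op 1 (out_shuffle): [9 3 5 7 4 8 2 0 10 6 1]
After op 2 (reverse): [1 6 10 0 2 8 4 7 5 3 9]
After op 3 (cut(3)): [0 2 8 4 7 5 3 9 1 6 10]
After op 4 (cut(2)): [8 4 7 5 3 9 1 6 10 0 2]
After op 5 (cut(2)): [7 5 3 9 1 6 10 0 2 8 4]

Answer: 7 5 3 9 1 6 10 0 2 8 4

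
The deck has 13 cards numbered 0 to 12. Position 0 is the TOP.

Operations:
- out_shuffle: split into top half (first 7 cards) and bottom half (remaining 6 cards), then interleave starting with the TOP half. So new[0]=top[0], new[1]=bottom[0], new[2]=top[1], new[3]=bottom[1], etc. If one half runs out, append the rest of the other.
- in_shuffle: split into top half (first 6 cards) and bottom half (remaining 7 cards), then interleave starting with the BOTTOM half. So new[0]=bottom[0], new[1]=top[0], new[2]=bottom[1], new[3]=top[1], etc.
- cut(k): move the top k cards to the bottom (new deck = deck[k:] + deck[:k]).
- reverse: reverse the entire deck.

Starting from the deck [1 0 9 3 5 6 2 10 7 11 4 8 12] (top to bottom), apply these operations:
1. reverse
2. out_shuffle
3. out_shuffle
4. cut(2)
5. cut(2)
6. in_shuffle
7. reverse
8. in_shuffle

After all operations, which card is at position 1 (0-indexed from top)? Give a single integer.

Answer: 7

Derivation:
After op 1 (reverse): [12 8 4 11 7 10 2 6 5 3 9 0 1]
After op 2 (out_shuffle): [12 6 8 5 4 3 11 9 7 0 10 1 2]
After op 3 (out_shuffle): [12 9 6 7 8 0 5 10 4 1 3 2 11]
After op 4 (cut(2)): [6 7 8 0 5 10 4 1 3 2 11 12 9]
After op 5 (cut(2)): [8 0 5 10 4 1 3 2 11 12 9 6 7]
After op 6 (in_shuffle): [3 8 2 0 11 5 12 10 9 4 6 1 7]
After op 7 (reverse): [7 1 6 4 9 10 12 5 11 0 2 8 3]
After op 8 (in_shuffle): [12 7 5 1 11 6 0 4 2 9 8 10 3]
Position 1: card 7.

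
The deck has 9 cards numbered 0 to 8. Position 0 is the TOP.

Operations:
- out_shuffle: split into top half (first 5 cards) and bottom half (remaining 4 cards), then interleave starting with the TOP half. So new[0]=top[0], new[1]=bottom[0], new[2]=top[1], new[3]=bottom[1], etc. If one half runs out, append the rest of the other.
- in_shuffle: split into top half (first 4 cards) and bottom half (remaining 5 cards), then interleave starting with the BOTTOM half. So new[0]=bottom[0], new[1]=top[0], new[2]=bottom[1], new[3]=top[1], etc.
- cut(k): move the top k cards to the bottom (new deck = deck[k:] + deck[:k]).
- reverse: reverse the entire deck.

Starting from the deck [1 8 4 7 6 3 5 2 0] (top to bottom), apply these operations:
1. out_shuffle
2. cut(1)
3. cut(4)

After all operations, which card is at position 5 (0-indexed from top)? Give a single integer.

After op 1 (out_shuffle): [1 3 8 5 4 2 7 0 6]
After op 2 (cut(1)): [3 8 5 4 2 7 0 6 1]
After op 3 (cut(4)): [2 7 0 6 1 3 8 5 4]
Position 5: card 3.

Answer: 3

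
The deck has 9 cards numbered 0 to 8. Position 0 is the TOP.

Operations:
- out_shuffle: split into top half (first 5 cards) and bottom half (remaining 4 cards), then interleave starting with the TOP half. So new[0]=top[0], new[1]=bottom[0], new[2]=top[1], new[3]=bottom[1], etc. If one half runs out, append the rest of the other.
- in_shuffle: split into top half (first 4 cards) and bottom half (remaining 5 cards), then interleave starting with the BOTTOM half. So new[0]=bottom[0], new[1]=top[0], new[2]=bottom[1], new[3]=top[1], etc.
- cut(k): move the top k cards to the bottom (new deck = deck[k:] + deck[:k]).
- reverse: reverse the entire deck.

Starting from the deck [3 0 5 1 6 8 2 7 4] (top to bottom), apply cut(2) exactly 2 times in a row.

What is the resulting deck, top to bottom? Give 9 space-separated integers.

Answer: 6 8 2 7 4 3 0 5 1

Derivation:
After op 1 (cut(2)): [5 1 6 8 2 7 4 3 0]
After op 2 (cut(2)): [6 8 2 7 4 3 0 5 1]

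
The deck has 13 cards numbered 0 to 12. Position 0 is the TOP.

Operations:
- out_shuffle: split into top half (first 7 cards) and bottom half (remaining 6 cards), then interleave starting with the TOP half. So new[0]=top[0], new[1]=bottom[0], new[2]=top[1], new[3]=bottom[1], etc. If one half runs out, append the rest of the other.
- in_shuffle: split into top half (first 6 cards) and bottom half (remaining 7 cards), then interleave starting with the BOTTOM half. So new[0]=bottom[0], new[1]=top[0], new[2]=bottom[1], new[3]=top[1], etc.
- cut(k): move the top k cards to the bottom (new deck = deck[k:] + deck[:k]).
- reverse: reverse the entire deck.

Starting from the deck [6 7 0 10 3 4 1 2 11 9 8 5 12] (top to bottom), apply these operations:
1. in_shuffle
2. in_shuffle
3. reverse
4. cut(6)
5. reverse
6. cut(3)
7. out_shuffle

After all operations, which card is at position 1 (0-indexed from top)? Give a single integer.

After op 1 (in_shuffle): [1 6 2 7 11 0 9 10 8 3 5 4 12]
After op 2 (in_shuffle): [9 1 10 6 8 2 3 7 5 11 4 0 12]
After op 3 (reverse): [12 0 4 11 5 7 3 2 8 6 10 1 9]
After op 4 (cut(6)): [3 2 8 6 10 1 9 12 0 4 11 5 7]
After op 5 (reverse): [7 5 11 4 0 12 9 1 10 6 8 2 3]
After op 6 (cut(3)): [4 0 12 9 1 10 6 8 2 3 7 5 11]
After op 7 (out_shuffle): [4 8 0 2 12 3 9 7 1 5 10 11 6]
Position 1: card 8.

Answer: 8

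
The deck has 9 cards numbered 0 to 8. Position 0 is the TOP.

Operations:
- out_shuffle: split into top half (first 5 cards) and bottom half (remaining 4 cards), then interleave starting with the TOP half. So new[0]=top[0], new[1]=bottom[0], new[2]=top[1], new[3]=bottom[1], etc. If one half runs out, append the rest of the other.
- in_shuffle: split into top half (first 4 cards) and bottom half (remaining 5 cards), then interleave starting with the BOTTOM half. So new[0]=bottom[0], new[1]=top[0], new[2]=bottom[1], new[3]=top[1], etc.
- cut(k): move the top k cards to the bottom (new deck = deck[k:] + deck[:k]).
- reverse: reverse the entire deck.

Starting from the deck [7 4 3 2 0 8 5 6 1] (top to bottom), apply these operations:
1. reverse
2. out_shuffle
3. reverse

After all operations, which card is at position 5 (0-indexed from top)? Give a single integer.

After op 1 (reverse): [1 6 5 8 0 2 3 4 7]
After op 2 (out_shuffle): [1 2 6 3 5 4 8 7 0]
After op 3 (reverse): [0 7 8 4 5 3 6 2 1]
Position 5: card 3.

Answer: 3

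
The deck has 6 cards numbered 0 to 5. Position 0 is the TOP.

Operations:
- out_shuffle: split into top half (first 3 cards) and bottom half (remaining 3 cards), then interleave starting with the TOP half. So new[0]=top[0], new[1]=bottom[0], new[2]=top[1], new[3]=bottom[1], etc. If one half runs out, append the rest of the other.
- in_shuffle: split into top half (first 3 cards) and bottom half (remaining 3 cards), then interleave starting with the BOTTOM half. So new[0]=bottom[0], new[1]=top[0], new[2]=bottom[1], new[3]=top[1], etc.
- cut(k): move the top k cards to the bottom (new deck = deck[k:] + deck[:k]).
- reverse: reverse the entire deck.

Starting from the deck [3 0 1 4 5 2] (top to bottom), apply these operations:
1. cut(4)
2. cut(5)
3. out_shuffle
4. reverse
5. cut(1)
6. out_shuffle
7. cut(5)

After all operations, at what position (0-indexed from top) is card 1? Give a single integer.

After op 1 (cut(4)): [5 2 3 0 1 4]
After op 2 (cut(5)): [4 5 2 3 0 1]
After op 3 (out_shuffle): [4 3 5 0 2 1]
After op 4 (reverse): [1 2 0 5 3 4]
After op 5 (cut(1)): [2 0 5 3 4 1]
After op 6 (out_shuffle): [2 3 0 4 5 1]
After op 7 (cut(5)): [1 2 3 0 4 5]
Card 1 is at position 0.

Answer: 0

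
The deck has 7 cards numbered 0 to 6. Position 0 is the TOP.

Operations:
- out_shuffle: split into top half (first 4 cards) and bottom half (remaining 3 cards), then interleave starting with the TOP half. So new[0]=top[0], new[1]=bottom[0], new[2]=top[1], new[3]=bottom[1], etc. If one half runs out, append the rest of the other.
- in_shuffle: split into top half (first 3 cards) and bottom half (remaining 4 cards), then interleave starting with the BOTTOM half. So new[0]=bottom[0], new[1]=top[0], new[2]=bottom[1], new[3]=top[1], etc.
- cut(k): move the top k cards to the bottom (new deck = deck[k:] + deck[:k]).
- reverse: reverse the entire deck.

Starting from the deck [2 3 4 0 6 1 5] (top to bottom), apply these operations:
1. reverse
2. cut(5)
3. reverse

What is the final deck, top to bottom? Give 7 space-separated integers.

After op 1 (reverse): [5 1 6 0 4 3 2]
After op 2 (cut(5)): [3 2 5 1 6 0 4]
After op 3 (reverse): [4 0 6 1 5 2 3]

Answer: 4 0 6 1 5 2 3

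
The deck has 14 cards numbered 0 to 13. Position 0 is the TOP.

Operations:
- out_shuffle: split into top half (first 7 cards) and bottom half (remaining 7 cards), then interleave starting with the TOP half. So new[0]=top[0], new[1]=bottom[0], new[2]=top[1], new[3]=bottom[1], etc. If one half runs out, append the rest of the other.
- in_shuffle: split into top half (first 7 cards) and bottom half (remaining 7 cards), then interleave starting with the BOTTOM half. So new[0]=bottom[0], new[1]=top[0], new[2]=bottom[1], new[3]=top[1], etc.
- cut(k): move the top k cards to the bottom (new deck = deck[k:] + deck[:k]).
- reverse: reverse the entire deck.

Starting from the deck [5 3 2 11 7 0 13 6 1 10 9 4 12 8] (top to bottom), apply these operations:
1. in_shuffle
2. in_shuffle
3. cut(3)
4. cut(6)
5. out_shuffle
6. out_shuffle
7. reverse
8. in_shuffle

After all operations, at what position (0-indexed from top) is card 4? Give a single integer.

After op 1 (in_shuffle): [6 5 1 3 10 2 9 11 4 7 12 0 8 13]
After op 2 (in_shuffle): [11 6 4 5 7 1 12 3 0 10 8 2 13 9]
After op 3 (cut(3)): [5 7 1 12 3 0 10 8 2 13 9 11 6 4]
After op 4 (cut(6)): [10 8 2 13 9 11 6 4 5 7 1 12 3 0]
After op 5 (out_shuffle): [10 4 8 5 2 7 13 1 9 12 11 3 6 0]
After op 6 (out_shuffle): [10 1 4 9 8 12 5 11 2 3 7 6 13 0]
After op 7 (reverse): [0 13 6 7 3 2 11 5 12 8 9 4 1 10]
After op 8 (in_shuffle): [5 0 12 13 8 6 9 7 4 3 1 2 10 11]
Card 4 is at position 8.

Answer: 8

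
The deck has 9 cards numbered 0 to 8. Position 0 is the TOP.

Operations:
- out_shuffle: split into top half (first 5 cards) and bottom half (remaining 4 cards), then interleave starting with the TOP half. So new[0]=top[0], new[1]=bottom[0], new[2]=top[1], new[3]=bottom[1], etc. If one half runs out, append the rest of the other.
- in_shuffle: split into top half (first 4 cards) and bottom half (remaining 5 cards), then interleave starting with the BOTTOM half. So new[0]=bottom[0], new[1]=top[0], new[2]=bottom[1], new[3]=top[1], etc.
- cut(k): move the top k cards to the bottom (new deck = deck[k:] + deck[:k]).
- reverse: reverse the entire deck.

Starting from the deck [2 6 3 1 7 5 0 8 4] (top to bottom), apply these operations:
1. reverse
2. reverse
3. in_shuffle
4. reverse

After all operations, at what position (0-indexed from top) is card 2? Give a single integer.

Answer: 7

Derivation:
After op 1 (reverse): [4 8 0 5 7 1 3 6 2]
After op 2 (reverse): [2 6 3 1 7 5 0 8 4]
After op 3 (in_shuffle): [7 2 5 6 0 3 8 1 4]
After op 4 (reverse): [4 1 8 3 0 6 5 2 7]
Card 2 is at position 7.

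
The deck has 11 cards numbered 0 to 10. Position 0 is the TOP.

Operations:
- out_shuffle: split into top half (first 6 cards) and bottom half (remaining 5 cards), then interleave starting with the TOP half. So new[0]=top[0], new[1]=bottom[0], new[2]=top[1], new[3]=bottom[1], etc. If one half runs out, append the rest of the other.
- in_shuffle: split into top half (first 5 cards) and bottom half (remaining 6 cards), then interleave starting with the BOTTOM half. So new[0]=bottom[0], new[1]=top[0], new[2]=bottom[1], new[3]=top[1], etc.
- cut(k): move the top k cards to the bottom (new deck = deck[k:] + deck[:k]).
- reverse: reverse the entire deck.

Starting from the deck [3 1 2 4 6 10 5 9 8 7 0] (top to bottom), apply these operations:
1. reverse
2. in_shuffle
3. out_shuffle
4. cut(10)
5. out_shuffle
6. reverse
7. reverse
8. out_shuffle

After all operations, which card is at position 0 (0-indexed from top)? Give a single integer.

Answer: 8

Derivation:
After op 1 (reverse): [0 7 8 9 5 10 6 4 2 1 3]
After op 2 (in_shuffle): [10 0 6 7 4 8 2 9 1 5 3]
After op 3 (out_shuffle): [10 2 0 9 6 1 7 5 4 3 8]
After op 4 (cut(10)): [8 10 2 0 9 6 1 7 5 4 3]
After op 5 (out_shuffle): [8 1 10 7 2 5 0 4 9 3 6]
After op 6 (reverse): [6 3 9 4 0 5 2 7 10 1 8]
After op 7 (reverse): [8 1 10 7 2 5 0 4 9 3 6]
After op 8 (out_shuffle): [8 0 1 4 10 9 7 3 2 6 5]
Position 0: card 8.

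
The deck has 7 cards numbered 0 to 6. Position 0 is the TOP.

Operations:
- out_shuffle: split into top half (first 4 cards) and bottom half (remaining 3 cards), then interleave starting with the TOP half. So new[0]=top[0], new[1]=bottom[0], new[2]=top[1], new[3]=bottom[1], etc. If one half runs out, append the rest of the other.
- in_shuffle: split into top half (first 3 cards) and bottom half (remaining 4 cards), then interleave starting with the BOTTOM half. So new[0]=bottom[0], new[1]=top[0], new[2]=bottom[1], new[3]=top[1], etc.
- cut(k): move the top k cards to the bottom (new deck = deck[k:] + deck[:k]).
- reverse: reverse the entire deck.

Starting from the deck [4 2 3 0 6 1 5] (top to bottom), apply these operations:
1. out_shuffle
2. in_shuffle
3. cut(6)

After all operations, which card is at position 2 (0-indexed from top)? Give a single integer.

After op 1 (out_shuffle): [4 6 2 1 3 5 0]
After op 2 (in_shuffle): [1 4 3 6 5 2 0]
After op 3 (cut(6)): [0 1 4 3 6 5 2]
Position 2: card 4.

Answer: 4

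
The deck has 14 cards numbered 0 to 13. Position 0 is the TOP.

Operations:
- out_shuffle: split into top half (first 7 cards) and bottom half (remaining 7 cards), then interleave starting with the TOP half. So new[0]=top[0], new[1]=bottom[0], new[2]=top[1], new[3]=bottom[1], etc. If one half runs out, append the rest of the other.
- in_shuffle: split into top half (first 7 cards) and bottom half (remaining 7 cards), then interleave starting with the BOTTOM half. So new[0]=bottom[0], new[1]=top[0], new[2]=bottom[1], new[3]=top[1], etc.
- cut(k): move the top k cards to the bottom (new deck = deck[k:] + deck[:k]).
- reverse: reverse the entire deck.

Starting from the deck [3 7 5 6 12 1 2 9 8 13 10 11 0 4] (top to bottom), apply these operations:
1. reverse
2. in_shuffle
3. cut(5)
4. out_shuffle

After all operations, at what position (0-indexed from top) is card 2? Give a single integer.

After op 1 (reverse): [4 0 11 10 13 8 9 2 1 12 6 5 7 3]
After op 2 (in_shuffle): [2 4 1 0 12 11 6 10 5 13 7 8 3 9]
After op 3 (cut(5)): [11 6 10 5 13 7 8 3 9 2 4 1 0 12]
After op 4 (out_shuffle): [11 3 6 9 10 2 5 4 13 1 7 0 8 12]
Card 2 is at position 5.

Answer: 5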